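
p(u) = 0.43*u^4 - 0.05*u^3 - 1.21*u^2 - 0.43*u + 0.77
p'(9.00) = 1219.52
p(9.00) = 2683.67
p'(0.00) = -0.43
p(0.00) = 0.77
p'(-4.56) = -155.60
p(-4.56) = 168.23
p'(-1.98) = -9.58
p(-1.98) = 3.87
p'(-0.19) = 0.01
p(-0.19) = 0.81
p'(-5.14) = -225.52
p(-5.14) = 277.94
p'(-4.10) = -111.57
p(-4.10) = 107.15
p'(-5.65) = -301.77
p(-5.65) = 411.78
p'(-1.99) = -9.76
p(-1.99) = 3.97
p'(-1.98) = -9.58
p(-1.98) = 3.87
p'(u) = 1.72*u^3 - 0.15*u^2 - 2.42*u - 0.43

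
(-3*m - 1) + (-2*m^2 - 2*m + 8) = -2*m^2 - 5*m + 7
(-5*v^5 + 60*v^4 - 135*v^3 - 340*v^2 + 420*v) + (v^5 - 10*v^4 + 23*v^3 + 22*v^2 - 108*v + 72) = -4*v^5 + 50*v^4 - 112*v^3 - 318*v^2 + 312*v + 72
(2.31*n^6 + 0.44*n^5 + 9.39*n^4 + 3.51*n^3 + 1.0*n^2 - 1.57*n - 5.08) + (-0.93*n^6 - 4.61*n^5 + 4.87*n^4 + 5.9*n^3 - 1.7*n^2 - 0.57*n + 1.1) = 1.38*n^6 - 4.17*n^5 + 14.26*n^4 + 9.41*n^3 - 0.7*n^2 - 2.14*n - 3.98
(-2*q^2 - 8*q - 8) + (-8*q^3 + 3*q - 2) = -8*q^3 - 2*q^2 - 5*q - 10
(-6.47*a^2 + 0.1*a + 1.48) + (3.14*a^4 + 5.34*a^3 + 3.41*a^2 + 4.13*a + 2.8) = 3.14*a^4 + 5.34*a^3 - 3.06*a^2 + 4.23*a + 4.28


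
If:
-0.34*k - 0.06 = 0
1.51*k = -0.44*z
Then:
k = -0.18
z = 0.61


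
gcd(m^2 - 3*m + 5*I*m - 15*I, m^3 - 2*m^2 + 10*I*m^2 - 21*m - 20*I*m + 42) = 1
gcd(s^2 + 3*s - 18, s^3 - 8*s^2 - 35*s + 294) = s + 6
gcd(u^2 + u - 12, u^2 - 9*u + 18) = u - 3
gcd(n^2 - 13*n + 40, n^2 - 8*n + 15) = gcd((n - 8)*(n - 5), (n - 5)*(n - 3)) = n - 5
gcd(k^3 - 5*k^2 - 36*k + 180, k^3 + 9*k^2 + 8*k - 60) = k + 6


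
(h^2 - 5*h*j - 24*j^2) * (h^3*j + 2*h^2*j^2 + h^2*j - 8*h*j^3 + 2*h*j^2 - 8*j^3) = h^5*j - 3*h^4*j^2 + h^4*j - 42*h^3*j^3 - 3*h^3*j^2 - 8*h^2*j^4 - 42*h^2*j^3 + 192*h*j^5 - 8*h*j^4 + 192*j^5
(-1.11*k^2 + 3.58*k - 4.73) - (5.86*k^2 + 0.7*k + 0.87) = -6.97*k^2 + 2.88*k - 5.6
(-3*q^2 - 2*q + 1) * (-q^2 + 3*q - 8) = 3*q^4 - 7*q^3 + 17*q^2 + 19*q - 8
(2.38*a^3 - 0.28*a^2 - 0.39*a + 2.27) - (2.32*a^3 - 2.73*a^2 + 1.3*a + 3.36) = 0.0600000000000001*a^3 + 2.45*a^2 - 1.69*a - 1.09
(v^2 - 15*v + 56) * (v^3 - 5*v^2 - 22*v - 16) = v^5 - 20*v^4 + 109*v^3 + 34*v^2 - 992*v - 896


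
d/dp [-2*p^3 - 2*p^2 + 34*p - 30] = -6*p^2 - 4*p + 34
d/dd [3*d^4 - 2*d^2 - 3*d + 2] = 12*d^3 - 4*d - 3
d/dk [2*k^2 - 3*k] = 4*k - 3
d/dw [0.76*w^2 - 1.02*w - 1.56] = 1.52*w - 1.02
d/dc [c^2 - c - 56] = 2*c - 1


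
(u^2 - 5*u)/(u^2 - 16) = u*(u - 5)/(u^2 - 16)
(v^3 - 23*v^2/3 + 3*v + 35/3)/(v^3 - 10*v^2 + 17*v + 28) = (v - 5/3)/(v - 4)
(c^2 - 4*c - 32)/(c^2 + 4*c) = (c - 8)/c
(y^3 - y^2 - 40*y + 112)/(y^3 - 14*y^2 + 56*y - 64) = (y^2 + 3*y - 28)/(y^2 - 10*y + 16)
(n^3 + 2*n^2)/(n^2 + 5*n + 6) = n^2/(n + 3)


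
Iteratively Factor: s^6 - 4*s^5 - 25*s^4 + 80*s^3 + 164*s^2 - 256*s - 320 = (s + 2)*(s^5 - 6*s^4 - 13*s^3 + 106*s^2 - 48*s - 160) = (s + 2)*(s + 4)*(s^4 - 10*s^3 + 27*s^2 - 2*s - 40) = (s - 2)*(s + 2)*(s + 4)*(s^3 - 8*s^2 + 11*s + 20) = (s - 4)*(s - 2)*(s + 2)*(s + 4)*(s^2 - 4*s - 5) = (s - 5)*(s - 4)*(s - 2)*(s + 2)*(s + 4)*(s + 1)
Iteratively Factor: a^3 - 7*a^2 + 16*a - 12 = (a - 3)*(a^2 - 4*a + 4) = (a - 3)*(a - 2)*(a - 2)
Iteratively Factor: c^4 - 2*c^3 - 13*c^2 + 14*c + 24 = (c - 2)*(c^3 - 13*c - 12) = (c - 4)*(c - 2)*(c^2 + 4*c + 3) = (c - 4)*(c - 2)*(c + 1)*(c + 3)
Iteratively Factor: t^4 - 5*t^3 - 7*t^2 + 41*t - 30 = (t - 2)*(t^3 - 3*t^2 - 13*t + 15) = (t - 2)*(t - 1)*(t^2 - 2*t - 15) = (t - 5)*(t - 2)*(t - 1)*(t + 3)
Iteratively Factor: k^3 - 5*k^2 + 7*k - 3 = (k - 1)*(k^2 - 4*k + 3) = (k - 1)^2*(k - 3)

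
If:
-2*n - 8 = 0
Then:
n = -4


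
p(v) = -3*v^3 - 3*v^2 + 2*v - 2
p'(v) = -9*v^2 - 6*v + 2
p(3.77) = -197.85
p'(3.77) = -148.54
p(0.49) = -2.09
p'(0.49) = -3.10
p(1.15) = -8.23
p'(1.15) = -16.80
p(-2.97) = 44.19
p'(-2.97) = -59.57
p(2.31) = -50.37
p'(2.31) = -59.88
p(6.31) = -862.55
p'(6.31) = -394.20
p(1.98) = -33.09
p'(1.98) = -45.16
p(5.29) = -519.48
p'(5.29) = -281.60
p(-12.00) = 4726.00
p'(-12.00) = -1222.00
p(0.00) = -2.00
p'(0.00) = 2.00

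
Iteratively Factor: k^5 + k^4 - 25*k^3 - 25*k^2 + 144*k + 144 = (k + 4)*(k^4 - 3*k^3 - 13*k^2 + 27*k + 36) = (k + 1)*(k + 4)*(k^3 - 4*k^2 - 9*k + 36) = (k - 3)*(k + 1)*(k + 4)*(k^2 - k - 12) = (k - 3)*(k + 1)*(k + 3)*(k + 4)*(k - 4)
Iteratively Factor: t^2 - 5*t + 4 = (t - 4)*(t - 1)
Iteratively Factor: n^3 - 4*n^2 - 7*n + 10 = (n - 1)*(n^2 - 3*n - 10) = (n - 1)*(n + 2)*(n - 5)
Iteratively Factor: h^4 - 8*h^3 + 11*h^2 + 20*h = (h)*(h^3 - 8*h^2 + 11*h + 20) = h*(h - 4)*(h^2 - 4*h - 5) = h*(h - 4)*(h + 1)*(h - 5)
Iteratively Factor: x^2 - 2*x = (x - 2)*(x)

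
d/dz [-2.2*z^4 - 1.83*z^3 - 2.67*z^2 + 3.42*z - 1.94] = -8.8*z^3 - 5.49*z^2 - 5.34*z + 3.42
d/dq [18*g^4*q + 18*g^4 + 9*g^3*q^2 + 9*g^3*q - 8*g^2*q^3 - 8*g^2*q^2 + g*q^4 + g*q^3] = g*(18*g^3 + 18*g^2*q + 9*g^2 - 24*g*q^2 - 16*g*q + 4*q^3 + 3*q^2)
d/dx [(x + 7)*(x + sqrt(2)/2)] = 2*x + sqrt(2)/2 + 7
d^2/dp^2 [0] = 0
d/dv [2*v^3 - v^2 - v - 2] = 6*v^2 - 2*v - 1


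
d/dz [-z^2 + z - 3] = 1 - 2*z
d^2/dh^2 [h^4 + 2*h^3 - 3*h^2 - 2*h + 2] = 12*h^2 + 12*h - 6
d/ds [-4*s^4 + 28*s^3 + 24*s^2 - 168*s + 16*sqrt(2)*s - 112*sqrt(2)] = -16*s^3 + 84*s^2 + 48*s - 168 + 16*sqrt(2)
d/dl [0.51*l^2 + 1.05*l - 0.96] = 1.02*l + 1.05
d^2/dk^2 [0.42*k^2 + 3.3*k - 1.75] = 0.840000000000000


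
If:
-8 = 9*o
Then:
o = -8/9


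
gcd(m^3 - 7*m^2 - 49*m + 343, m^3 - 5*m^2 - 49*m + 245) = m^2 - 49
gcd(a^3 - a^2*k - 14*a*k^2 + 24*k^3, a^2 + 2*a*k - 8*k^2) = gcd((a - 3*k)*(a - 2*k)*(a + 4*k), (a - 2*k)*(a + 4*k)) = a^2 + 2*a*k - 8*k^2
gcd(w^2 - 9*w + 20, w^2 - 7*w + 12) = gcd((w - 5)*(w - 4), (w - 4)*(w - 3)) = w - 4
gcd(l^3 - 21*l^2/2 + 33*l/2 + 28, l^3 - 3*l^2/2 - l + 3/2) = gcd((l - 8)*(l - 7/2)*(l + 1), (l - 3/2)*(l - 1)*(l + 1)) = l + 1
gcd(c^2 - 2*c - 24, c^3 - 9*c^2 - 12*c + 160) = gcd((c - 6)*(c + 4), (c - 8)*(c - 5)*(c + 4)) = c + 4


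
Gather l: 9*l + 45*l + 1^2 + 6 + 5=54*l + 12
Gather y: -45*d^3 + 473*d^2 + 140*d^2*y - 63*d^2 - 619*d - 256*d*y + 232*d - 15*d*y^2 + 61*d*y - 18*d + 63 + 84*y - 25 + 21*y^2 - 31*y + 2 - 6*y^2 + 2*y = -45*d^3 + 410*d^2 - 405*d + y^2*(15 - 15*d) + y*(140*d^2 - 195*d + 55) + 40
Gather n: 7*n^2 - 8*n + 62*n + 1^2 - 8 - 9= 7*n^2 + 54*n - 16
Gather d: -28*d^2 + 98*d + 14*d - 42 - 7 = -28*d^2 + 112*d - 49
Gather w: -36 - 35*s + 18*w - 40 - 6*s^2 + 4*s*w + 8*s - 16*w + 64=-6*s^2 - 27*s + w*(4*s + 2) - 12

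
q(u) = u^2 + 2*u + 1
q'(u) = 2*u + 2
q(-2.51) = 2.28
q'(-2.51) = -3.02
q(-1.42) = 0.18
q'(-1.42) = -0.84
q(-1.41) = 0.17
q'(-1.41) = -0.82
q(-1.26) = 0.07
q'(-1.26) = -0.52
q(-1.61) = 0.37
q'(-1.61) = -1.22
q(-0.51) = 0.24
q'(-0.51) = 0.98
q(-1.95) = 0.90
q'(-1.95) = -1.90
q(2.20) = 10.24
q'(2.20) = 6.40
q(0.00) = 1.00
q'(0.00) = 2.00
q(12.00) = 169.00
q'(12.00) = 26.00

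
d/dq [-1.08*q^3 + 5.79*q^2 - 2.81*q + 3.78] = -3.24*q^2 + 11.58*q - 2.81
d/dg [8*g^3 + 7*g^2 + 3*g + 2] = 24*g^2 + 14*g + 3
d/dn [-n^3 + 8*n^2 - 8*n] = -3*n^2 + 16*n - 8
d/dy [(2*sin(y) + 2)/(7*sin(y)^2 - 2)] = 2*(-14*sin(y) + 7*cos(y)^2 - 9)*cos(y)/(7*sin(y)^2 - 2)^2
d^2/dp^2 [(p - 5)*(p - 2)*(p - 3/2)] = 6*p - 17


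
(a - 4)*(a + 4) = a^2 - 16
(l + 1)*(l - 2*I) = l^2 + l - 2*I*l - 2*I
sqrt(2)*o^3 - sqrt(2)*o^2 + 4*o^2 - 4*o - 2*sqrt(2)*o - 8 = (o - 2)*(o + 2*sqrt(2))*(sqrt(2)*o + sqrt(2))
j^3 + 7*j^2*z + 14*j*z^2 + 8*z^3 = (j + z)*(j + 2*z)*(j + 4*z)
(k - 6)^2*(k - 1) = k^3 - 13*k^2 + 48*k - 36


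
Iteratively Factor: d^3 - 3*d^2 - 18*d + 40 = (d + 4)*(d^2 - 7*d + 10) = (d - 2)*(d + 4)*(d - 5)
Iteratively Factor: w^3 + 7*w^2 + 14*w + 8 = (w + 1)*(w^2 + 6*w + 8) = (w + 1)*(w + 2)*(w + 4)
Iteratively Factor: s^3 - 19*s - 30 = (s + 2)*(s^2 - 2*s - 15) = (s + 2)*(s + 3)*(s - 5)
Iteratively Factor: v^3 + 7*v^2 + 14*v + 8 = (v + 1)*(v^2 + 6*v + 8) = (v + 1)*(v + 2)*(v + 4)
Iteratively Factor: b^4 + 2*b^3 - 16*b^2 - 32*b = (b + 4)*(b^3 - 2*b^2 - 8*b) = b*(b + 4)*(b^2 - 2*b - 8) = b*(b + 2)*(b + 4)*(b - 4)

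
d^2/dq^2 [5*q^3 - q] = 30*q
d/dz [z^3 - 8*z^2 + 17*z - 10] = 3*z^2 - 16*z + 17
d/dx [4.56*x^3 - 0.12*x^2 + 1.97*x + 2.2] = 13.68*x^2 - 0.24*x + 1.97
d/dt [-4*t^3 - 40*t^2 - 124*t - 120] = -12*t^2 - 80*t - 124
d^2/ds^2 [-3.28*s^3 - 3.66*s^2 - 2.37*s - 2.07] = -19.68*s - 7.32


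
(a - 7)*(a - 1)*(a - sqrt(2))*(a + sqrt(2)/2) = a^4 - 8*a^3 - sqrt(2)*a^3/2 + 4*sqrt(2)*a^2 + 6*a^2 - 7*sqrt(2)*a/2 + 8*a - 7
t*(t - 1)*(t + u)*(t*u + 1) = t^4*u + t^3*u^2 - t^3*u + t^3 - t^2*u^2 + t^2*u - t^2 - t*u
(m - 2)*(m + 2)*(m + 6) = m^3 + 6*m^2 - 4*m - 24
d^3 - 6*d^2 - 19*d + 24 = (d - 8)*(d - 1)*(d + 3)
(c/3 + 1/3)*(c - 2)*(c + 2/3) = c^3/3 - c^2/9 - 8*c/9 - 4/9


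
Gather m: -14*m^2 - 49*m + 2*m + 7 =-14*m^2 - 47*m + 7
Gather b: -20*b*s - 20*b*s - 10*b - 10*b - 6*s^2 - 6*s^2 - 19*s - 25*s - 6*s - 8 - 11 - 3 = b*(-40*s - 20) - 12*s^2 - 50*s - 22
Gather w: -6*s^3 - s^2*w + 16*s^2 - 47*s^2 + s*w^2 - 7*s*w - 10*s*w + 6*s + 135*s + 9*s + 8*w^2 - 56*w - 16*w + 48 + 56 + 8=-6*s^3 - 31*s^2 + 150*s + w^2*(s + 8) + w*(-s^2 - 17*s - 72) + 112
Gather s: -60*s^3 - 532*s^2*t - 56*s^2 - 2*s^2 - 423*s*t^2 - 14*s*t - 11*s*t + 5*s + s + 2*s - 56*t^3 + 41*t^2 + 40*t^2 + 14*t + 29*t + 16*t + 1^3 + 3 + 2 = -60*s^3 + s^2*(-532*t - 58) + s*(-423*t^2 - 25*t + 8) - 56*t^3 + 81*t^2 + 59*t + 6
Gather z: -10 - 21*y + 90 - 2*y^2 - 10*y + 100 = -2*y^2 - 31*y + 180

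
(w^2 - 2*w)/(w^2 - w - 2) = w/(w + 1)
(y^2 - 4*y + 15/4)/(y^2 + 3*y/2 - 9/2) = (y - 5/2)/(y + 3)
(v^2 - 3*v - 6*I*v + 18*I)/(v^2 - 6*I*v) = (v - 3)/v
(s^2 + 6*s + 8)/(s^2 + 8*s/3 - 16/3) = 3*(s + 2)/(3*s - 4)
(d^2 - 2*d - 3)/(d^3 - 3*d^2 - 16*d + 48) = (d + 1)/(d^2 - 16)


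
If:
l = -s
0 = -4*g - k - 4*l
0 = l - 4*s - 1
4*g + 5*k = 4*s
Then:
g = -1/5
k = 0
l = 1/5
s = -1/5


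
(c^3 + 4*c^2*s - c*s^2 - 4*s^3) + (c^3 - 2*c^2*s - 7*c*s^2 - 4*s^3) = 2*c^3 + 2*c^2*s - 8*c*s^2 - 8*s^3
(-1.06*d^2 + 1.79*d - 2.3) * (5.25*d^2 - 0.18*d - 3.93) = -5.565*d^4 + 9.5883*d^3 - 8.2314*d^2 - 6.6207*d + 9.039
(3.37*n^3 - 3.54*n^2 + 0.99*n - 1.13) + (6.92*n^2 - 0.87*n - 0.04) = 3.37*n^3 + 3.38*n^2 + 0.12*n - 1.17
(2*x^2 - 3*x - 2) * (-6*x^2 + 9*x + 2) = -12*x^4 + 36*x^3 - 11*x^2 - 24*x - 4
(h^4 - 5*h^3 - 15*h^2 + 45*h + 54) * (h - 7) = h^5 - 12*h^4 + 20*h^3 + 150*h^2 - 261*h - 378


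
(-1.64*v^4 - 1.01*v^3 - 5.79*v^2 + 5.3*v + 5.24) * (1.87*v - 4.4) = -3.0668*v^5 + 5.3273*v^4 - 6.3833*v^3 + 35.387*v^2 - 13.5212*v - 23.056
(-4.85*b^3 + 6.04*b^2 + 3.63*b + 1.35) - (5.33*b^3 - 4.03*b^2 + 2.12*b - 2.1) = -10.18*b^3 + 10.07*b^2 + 1.51*b + 3.45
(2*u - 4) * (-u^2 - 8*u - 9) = -2*u^3 - 12*u^2 + 14*u + 36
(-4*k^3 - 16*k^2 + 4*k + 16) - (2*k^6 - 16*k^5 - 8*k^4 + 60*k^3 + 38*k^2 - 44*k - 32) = -2*k^6 + 16*k^5 + 8*k^4 - 64*k^3 - 54*k^2 + 48*k + 48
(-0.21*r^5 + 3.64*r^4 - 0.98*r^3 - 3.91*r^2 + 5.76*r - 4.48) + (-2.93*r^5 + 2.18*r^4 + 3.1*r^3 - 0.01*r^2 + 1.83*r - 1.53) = -3.14*r^5 + 5.82*r^4 + 2.12*r^3 - 3.92*r^2 + 7.59*r - 6.01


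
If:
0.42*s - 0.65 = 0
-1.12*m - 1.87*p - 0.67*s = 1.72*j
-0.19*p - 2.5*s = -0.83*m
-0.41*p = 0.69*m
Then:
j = 3.36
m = 3.37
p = -5.66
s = 1.55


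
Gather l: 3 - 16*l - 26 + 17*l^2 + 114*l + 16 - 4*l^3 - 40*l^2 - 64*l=-4*l^3 - 23*l^2 + 34*l - 7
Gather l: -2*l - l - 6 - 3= -3*l - 9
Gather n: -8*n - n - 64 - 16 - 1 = -9*n - 81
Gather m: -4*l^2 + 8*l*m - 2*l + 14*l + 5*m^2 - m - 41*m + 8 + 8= -4*l^2 + 12*l + 5*m^2 + m*(8*l - 42) + 16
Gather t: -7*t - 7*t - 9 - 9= -14*t - 18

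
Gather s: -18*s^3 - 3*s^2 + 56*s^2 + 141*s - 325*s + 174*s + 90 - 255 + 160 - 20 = -18*s^3 + 53*s^2 - 10*s - 25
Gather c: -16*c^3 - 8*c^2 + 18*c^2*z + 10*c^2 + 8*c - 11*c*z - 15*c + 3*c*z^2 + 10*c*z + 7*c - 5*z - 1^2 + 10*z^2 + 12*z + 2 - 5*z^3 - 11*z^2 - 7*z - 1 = -16*c^3 + c^2*(18*z + 2) + c*(3*z^2 - z) - 5*z^3 - z^2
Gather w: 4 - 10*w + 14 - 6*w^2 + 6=-6*w^2 - 10*w + 24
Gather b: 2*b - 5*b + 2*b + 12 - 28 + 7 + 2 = -b - 7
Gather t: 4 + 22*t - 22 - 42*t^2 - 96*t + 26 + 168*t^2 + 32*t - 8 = 126*t^2 - 42*t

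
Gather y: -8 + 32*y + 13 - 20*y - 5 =12*y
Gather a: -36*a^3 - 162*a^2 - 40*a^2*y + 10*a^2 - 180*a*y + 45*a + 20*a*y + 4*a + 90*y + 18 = -36*a^3 + a^2*(-40*y - 152) + a*(49 - 160*y) + 90*y + 18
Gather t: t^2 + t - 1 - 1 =t^2 + t - 2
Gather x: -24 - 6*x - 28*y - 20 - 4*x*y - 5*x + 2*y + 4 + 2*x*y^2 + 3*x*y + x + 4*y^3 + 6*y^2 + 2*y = x*(2*y^2 - y - 10) + 4*y^3 + 6*y^2 - 24*y - 40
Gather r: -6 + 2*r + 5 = 2*r - 1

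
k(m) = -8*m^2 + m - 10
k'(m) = 1 - 16*m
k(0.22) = -10.17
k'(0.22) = -2.52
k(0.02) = -9.98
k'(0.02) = 0.68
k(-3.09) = -89.47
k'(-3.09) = 50.44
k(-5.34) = -243.46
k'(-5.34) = 86.44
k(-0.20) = -10.52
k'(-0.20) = 4.20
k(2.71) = -66.04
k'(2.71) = -42.36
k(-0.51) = -12.59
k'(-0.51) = 9.16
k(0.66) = -12.82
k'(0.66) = -9.56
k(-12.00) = -1174.00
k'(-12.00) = 193.00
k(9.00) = -649.00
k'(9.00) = -143.00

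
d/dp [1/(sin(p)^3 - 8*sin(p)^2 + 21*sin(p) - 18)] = (7 - 3*sin(p))*cos(p)/((sin(p) - 3)^3*(sin(p) - 2)^2)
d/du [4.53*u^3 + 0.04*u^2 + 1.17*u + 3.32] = 13.59*u^2 + 0.08*u + 1.17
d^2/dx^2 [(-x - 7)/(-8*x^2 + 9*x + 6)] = 2*((-24*x - 47)*(-8*x^2 + 9*x + 6) - (x + 7)*(16*x - 9)^2)/(-8*x^2 + 9*x + 6)^3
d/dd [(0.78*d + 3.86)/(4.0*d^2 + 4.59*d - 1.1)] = (3.12*d^2 + 3.5802*d - (0.78*d + 3.86)*(8.0*d + 4.59) - 0.858)/(4.0*d^2 + 4.59*d - 1.1)^2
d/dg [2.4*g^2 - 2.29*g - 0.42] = 4.8*g - 2.29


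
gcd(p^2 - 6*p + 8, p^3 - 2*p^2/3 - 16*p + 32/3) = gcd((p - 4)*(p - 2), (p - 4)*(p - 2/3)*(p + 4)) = p - 4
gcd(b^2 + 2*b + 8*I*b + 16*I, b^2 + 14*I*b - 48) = b + 8*I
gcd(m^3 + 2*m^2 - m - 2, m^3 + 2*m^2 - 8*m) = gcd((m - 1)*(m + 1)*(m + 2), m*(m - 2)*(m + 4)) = 1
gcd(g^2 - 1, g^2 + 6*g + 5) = g + 1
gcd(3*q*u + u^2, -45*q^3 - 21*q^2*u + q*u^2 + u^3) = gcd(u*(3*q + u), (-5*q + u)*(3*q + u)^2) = 3*q + u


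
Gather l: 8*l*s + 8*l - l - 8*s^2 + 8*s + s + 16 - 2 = l*(8*s + 7) - 8*s^2 + 9*s + 14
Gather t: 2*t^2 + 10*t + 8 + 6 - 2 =2*t^2 + 10*t + 12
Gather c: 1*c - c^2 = -c^2 + c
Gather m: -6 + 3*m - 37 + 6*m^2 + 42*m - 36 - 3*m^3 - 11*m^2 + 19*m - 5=-3*m^3 - 5*m^2 + 64*m - 84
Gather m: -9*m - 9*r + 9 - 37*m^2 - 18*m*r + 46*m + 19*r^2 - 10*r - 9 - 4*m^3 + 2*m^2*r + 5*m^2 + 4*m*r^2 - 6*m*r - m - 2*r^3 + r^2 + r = -4*m^3 + m^2*(2*r - 32) + m*(4*r^2 - 24*r + 36) - 2*r^3 + 20*r^2 - 18*r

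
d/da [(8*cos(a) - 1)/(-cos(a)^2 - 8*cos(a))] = 2*(4*sin(a)^3/cos(a)^2 + tan(a))/(cos(a) + 8)^2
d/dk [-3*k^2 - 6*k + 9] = -6*k - 6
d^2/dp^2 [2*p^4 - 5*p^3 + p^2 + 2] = 24*p^2 - 30*p + 2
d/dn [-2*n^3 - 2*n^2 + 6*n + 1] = -6*n^2 - 4*n + 6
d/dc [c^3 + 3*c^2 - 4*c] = 3*c^2 + 6*c - 4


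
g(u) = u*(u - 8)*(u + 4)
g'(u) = u*(u - 8) + u*(u + 4) + (u - 8)*(u + 4) = 3*u^2 - 8*u - 32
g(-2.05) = 40.17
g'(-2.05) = -2.99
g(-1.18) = 30.55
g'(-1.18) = -18.38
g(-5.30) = -91.64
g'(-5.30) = 94.67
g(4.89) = -135.20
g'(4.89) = 0.62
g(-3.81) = 8.55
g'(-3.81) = 42.03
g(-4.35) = -18.80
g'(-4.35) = 59.57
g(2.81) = -99.32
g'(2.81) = -30.79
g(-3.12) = 30.53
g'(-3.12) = 22.16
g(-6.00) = -168.00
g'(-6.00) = 124.00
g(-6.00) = -168.00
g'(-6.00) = 124.00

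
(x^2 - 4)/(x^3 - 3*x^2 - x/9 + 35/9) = 9*(x^2 - 4)/(9*x^3 - 27*x^2 - x + 35)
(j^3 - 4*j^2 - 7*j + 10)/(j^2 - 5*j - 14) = (j^2 - 6*j + 5)/(j - 7)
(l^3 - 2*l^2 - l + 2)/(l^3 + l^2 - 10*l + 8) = (l + 1)/(l + 4)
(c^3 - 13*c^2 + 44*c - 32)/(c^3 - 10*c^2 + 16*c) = (c^2 - 5*c + 4)/(c*(c - 2))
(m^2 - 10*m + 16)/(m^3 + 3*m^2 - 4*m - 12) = (m - 8)/(m^2 + 5*m + 6)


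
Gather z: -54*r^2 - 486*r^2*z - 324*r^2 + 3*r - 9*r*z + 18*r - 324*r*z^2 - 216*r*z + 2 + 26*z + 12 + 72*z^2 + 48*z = -378*r^2 + 21*r + z^2*(72 - 324*r) + z*(-486*r^2 - 225*r + 74) + 14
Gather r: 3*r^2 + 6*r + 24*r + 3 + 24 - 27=3*r^2 + 30*r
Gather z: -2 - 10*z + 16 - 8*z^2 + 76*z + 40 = -8*z^2 + 66*z + 54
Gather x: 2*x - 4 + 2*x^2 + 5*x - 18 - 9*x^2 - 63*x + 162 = -7*x^2 - 56*x + 140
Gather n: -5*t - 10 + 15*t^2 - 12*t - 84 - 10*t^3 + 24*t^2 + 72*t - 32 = -10*t^3 + 39*t^2 + 55*t - 126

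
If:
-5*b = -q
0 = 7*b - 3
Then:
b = 3/7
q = 15/7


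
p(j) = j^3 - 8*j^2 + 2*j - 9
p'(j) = 3*j^2 - 16*j + 2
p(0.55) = -10.15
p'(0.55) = -5.89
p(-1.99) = -52.54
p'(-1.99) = 45.72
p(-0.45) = -11.61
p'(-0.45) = 9.81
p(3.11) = -50.08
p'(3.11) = -18.74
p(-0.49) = -12.02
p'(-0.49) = 10.56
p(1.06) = -14.68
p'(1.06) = -11.59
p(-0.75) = -15.42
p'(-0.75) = 15.69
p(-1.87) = -47.25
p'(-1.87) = 42.41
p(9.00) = 90.00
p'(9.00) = 101.00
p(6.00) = -69.00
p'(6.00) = 14.00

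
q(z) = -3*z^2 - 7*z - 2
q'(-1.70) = 3.20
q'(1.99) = -18.94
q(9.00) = -308.00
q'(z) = -6*z - 7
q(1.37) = -17.22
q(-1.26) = 2.06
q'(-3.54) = 14.24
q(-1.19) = 2.08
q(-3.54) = -14.81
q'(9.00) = -61.00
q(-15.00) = -572.00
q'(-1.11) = -0.34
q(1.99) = -27.81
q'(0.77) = -11.62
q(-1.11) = 2.07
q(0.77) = -9.17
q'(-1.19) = 0.14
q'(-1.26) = 0.56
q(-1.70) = 1.23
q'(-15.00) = 83.00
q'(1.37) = -15.22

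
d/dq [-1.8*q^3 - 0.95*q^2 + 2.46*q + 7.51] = -5.4*q^2 - 1.9*q + 2.46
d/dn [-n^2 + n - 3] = 1 - 2*n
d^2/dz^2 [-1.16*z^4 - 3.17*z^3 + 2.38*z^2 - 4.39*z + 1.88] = -13.92*z^2 - 19.02*z + 4.76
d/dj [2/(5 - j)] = 2/(j - 5)^2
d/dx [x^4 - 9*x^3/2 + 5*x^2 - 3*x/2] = 4*x^3 - 27*x^2/2 + 10*x - 3/2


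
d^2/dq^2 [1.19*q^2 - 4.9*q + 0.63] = 2.38000000000000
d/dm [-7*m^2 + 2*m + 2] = 2 - 14*m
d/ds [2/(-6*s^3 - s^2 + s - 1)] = 2*(18*s^2 + 2*s - 1)/(6*s^3 + s^2 - s + 1)^2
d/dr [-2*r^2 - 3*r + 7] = -4*r - 3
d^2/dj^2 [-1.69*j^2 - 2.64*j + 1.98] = -3.38000000000000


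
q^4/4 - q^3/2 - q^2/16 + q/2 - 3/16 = (q/4 + 1/4)*(q - 3/2)*(q - 1)*(q - 1/2)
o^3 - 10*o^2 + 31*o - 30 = (o - 5)*(o - 3)*(o - 2)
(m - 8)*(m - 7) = m^2 - 15*m + 56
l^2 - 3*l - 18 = (l - 6)*(l + 3)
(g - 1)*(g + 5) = g^2 + 4*g - 5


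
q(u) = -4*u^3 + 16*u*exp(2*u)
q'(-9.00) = -972.00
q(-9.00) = 2916.00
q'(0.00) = 16.00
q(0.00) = 0.00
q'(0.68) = 141.57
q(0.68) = 41.13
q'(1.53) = 1357.35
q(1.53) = 507.77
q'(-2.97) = -106.06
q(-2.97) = 104.67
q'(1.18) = 552.66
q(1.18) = 193.39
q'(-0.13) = 8.93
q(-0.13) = -1.59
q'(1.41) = 1001.54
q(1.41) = 367.27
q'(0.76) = 177.42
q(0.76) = 53.84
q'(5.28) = 7131931.68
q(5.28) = 3257055.30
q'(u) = -12*u^2 + 32*u*exp(2*u) + 16*exp(2*u)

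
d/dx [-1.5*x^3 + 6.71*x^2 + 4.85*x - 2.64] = -4.5*x^2 + 13.42*x + 4.85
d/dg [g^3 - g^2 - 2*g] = 3*g^2 - 2*g - 2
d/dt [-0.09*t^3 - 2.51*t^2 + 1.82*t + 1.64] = -0.27*t^2 - 5.02*t + 1.82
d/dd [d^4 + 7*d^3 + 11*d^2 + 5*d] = 4*d^3 + 21*d^2 + 22*d + 5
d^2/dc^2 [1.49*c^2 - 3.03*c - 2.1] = 2.98000000000000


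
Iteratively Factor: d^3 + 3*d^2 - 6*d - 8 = (d + 4)*(d^2 - d - 2) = (d - 2)*(d + 4)*(d + 1)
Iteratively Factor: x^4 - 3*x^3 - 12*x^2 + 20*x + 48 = (x + 2)*(x^3 - 5*x^2 - 2*x + 24) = (x - 3)*(x + 2)*(x^2 - 2*x - 8) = (x - 4)*(x - 3)*(x + 2)*(x + 2)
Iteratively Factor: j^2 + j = (j + 1)*(j)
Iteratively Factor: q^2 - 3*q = (q)*(q - 3)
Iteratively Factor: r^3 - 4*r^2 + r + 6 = (r - 2)*(r^2 - 2*r - 3) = (r - 3)*(r - 2)*(r + 1)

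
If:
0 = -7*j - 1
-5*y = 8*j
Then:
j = -1/7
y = 8/35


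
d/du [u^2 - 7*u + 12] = 2*u - 7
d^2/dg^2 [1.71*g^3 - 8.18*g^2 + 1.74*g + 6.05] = 10.26*g - 16.36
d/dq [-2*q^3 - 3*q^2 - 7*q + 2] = -6*q^2 - 6*q - 7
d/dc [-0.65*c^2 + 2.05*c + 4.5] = 2.05 - 1.3*c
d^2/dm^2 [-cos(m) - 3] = cos(m)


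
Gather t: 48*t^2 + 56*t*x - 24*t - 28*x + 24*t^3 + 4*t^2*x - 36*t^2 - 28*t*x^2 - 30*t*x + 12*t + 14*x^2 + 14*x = 24*t^3 + t^2*(4*x + 12) + t*(-28*x^2 + 26*x - 12) + 14*x^2 - 14*x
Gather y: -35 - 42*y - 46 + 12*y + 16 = -30*y - 65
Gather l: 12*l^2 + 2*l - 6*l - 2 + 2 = 12*l^2 - 4*l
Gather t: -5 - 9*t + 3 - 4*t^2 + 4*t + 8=-4*t^2 - 5*t + 6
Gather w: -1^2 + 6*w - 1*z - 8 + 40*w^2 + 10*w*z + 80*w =40*w^2 + w*(10*z + 86) - z - 9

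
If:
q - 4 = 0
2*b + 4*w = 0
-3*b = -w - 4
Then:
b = 8/7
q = 4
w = -4/7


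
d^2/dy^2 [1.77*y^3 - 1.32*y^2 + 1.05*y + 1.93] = 10.62*y - 2.64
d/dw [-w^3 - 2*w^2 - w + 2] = -3*w^2 - 4*w - 1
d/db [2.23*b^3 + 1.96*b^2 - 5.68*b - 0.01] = 6.69*b^2 + 3.92*b - 5.68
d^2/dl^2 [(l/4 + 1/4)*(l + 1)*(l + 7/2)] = 3*l/2 + 11/4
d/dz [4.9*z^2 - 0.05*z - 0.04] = 9.8*z - 0.05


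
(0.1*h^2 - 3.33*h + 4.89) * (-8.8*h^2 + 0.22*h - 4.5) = -0.88*h^4 + 29.326*h^3 - 44.2146*h^2 + 16.0608*h - 22.005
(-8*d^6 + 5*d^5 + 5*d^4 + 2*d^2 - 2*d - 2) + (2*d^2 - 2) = -8*d^6 + 5*d^5 + 5*d^4 + 4*d^2 - 2*d - 4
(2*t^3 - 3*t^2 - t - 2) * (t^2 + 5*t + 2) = 2*t^5 + 7*t^4 - 12*t^3 - 13*t^2 - 12*t - 4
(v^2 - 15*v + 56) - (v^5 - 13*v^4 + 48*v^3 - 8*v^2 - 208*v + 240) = -v^5 + 13*v^4 - 48*v^3 + 9*v^2 + 193*v - 184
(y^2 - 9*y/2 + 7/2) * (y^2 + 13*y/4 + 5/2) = y^4 - 5*y^3/4 - 69*y^2/8 + y/8 + 35/4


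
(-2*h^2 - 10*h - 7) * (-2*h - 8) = 4*h^3 + 36*h^2 + 94*h + 56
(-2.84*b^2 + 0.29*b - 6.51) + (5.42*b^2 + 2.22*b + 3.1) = 2.58*b^2 + 2.51*b - 3.41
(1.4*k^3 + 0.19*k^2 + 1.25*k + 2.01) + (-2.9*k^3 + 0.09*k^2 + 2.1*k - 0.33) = -1.5*k^3 + 0.28*k^2 + 3.35*k + 1.68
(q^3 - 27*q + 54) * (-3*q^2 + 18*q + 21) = -3*q^5 + 18*q^4 + 102*q^3 - 648*q^2 + 405*q + 1134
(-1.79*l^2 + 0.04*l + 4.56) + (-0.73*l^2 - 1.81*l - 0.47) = -2.52*l^2 - 1.77*l + 4.09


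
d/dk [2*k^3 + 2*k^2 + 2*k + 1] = 6*k^2 + 4*k + 2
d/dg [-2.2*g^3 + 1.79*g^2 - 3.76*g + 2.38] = -6.6*g^2 + 3.58*g - 3.76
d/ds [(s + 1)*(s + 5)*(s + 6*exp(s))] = 6*s^2*exp(s) + 3*s^2 + 48*s*exp(s) + 12*s + 66*exp(s) + 5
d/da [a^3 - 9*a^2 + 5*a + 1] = 3*a^2 - 18*a + 5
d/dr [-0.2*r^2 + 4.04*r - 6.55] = 4.04 - 0.4*r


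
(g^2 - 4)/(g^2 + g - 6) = (g + 2)/(g + 3)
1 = 1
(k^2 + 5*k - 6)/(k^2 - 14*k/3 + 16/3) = 3*(k^2 + 5*k - 6)/(3*k^2 - 14*k + 16)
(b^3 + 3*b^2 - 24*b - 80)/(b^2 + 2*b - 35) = (b^2 + 8*b + 16)/(b + 7)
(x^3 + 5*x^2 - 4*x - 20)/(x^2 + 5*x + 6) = (x^2 + 3*x - 10)/(x + 3)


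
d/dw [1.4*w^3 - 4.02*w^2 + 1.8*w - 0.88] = 4.2*w^2 - 8.04*w + 1.8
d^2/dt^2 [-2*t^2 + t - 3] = -4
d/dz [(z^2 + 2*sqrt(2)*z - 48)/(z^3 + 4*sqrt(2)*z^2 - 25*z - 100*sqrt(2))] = (-z^4 - 4*sqrt(2)*z^3 + 103*z^2 + 184*sqrt(2)*z - 1600)/(z^6 + 8*sqrt(2)*z^5 - 18*z^4 - 400*sqrt(2)*z^3 - 975*z^2 + 5000*sqrt(2)*z + 20000)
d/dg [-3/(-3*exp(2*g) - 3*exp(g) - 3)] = (-2*exp(g) - 1)*exp(g)/(exp(2*g) + exp(g) + 1)^2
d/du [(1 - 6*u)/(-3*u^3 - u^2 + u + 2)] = (18*u^3 + 6*u^2 - 6*u - (6*u - 1)*(9*u^2 + 2*u - 1) - 12)/(3*u^3 + u^2 - u - 2)^2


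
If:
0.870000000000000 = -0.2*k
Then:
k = -4.35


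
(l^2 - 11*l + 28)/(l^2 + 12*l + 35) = (l^2 - 11*l + 28)/(l^2 + 12*l + 35)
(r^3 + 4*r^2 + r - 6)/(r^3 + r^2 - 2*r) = (r + 3)/r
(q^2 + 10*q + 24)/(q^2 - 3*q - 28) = (q + 6)/(q - 7)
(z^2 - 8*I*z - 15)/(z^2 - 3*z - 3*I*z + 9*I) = (z - 5*I)/(z - 3)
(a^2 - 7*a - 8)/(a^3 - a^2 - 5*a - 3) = (a - 8)/(a^2 - 2*a - 3)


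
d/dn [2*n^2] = 4*n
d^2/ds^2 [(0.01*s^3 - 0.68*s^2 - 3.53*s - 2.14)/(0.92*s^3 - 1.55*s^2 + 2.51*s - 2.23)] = (2.77555756156289e-17*s^7 - 1.122584*s^6 - 18.065304*s^5 + 18.134856*s^4 + 23.402102*s^3 - 133.637322*s^2 + 97.11852*s - 58.45069)/(0.778688*s^9 - 3.93576*s^8 + 13.004292*s^7 - 30.861851*s^6 + 54.558981*s^5 - 76.265286*s^4 + 81.593345*s^3 - 65.271654*s^2 + 37.445937*s - 11.089567)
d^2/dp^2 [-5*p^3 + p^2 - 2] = 2 - 30*p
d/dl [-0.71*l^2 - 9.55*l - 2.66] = -1.42*l - 9.55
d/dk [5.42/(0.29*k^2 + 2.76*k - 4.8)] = (-3.1436*k - 14.9592)/(0.29*k^2 + 2.76*k - 4.8)^2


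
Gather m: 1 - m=1 - m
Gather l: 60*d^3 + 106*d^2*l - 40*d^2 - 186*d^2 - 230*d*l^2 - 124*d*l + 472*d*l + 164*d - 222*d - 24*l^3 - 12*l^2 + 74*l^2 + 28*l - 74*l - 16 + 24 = 60*d^3 - 226*d^2 - 58*d - 24*l^3 + l^2*(62 - 230*d) + l*(106*d^2 + 348*d - 46) + 8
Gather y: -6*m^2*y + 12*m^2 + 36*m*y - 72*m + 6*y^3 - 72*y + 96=12*m^2 - 72*m + 6*y^3 + y*(-6*m^2 + 36*m - 72) + 96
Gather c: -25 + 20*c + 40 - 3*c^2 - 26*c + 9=-3*c^2 - 6*c + 24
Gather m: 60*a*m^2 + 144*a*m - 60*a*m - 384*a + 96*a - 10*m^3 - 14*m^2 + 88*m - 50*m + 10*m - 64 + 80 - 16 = -288*a - 10*m^3 + m^2*(60*a - 14) + m*(84*a + 48)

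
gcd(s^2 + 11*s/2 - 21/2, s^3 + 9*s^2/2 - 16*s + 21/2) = s^2 + 11*s/2 - 21/2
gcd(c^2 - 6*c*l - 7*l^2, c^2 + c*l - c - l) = c + l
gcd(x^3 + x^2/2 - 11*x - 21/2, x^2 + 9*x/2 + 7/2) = x + 1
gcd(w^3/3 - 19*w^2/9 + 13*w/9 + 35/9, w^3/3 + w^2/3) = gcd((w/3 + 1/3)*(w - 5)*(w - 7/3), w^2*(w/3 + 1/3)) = w + 1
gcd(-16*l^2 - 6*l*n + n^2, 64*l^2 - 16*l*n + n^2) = 8*l - n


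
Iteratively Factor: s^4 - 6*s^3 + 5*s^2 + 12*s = (s - 3)*(s^3 - 3*s^2 - 4*s) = s*(s - 3)*(s^2 - 3*s - 4) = s*(s - 4)*(s - 3)*(s + 1)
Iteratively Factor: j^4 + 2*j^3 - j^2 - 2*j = (j + 1)*(j^3 + j^2 - 2*j) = (j - 1)*(j + 1)*(j^2 + 2*j) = (j - 1)*(j + 1)*(j + 2)*(j)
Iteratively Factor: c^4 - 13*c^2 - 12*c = (c + 1)*(c^3 - c^2 - 12*c) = c*(c + 1)*(c^2 - c - 12) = c*(c + 1)*(c + 3)*(c - 4)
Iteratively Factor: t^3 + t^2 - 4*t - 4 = (t + 1)*(t^2 - 4) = (t - 2)*(t + 1)*(t + 2)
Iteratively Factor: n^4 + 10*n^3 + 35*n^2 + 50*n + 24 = (n + 2)*(n^3 + 8*n^2 + 19*n + 12) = (n + 2)*(n + 4)*(n^2 + 4*n + 3) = (n + 1)*(n + 2)*(n + 4)*(n + 3)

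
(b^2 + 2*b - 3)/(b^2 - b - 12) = (b - 1)/(b - 4)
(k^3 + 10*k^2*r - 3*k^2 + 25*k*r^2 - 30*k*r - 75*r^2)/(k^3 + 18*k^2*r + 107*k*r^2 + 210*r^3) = (k^2 + 5*k*r - 3*k - 15*r)/(k^2 + 13*k*r + 42*r^2)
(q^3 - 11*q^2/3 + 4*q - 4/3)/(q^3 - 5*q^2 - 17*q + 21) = (3*q^2 - 8*q + 4)/(3*(q^2 - 4*q - 21))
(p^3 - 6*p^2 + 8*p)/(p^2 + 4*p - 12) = p*(p - 4)/(p + 6)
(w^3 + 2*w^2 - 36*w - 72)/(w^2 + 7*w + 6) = (w^2 - 4*w - 12)/(w + 1)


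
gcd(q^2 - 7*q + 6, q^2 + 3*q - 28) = 1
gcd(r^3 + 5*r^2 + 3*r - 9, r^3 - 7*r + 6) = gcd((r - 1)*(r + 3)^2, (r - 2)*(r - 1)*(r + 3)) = r^2 + 2*r - 3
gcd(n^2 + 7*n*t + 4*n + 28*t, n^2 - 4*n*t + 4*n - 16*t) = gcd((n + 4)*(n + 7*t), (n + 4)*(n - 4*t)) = n + 4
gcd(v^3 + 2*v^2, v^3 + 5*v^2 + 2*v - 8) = v + 2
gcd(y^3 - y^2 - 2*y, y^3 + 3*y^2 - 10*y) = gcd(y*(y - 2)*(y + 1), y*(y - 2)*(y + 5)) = y^2 - 2*y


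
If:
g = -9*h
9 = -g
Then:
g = -9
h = 1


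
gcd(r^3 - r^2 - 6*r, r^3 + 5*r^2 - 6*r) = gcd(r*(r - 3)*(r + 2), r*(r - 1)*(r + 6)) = r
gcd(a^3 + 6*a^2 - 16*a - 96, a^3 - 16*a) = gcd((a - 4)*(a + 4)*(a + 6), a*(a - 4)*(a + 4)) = a^2 - 16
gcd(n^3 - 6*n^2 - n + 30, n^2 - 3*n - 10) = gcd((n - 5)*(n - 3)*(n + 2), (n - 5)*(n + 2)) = n^2 - 3*n - 10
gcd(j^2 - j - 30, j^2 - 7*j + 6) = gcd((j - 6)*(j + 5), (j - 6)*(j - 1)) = j - 6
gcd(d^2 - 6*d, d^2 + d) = d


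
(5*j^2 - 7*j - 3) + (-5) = 5*j^2 - 7*j - 8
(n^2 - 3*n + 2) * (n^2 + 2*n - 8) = n^4 - n^3 - 12*n^2 + 28*n - 16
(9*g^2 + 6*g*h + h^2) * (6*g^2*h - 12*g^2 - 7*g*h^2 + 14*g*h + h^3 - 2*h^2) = 54*g^4*h - 108*g^4 - 27*g^3*h^2 + 54*g^3*h - 27*g^2*h^3 + 54*g^2*h^2 - g*h^4 + 2*g*h^3 + h^5 - 2*h^4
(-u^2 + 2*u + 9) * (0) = 0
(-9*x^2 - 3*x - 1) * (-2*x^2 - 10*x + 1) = 18*x^4 + 96*x^3 + 23*x^2 + 7*x - 1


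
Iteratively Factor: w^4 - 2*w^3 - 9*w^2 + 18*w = (w + 3)*(w^3 - 5*w^2 + 6*w) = w*(w + 3)*(w^2 - 5*w + 6) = w*(w - 2)*(w + 3)*(w - 3)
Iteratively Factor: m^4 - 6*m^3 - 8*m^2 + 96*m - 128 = (m - 4)*(m^3 - 2*m^2 - 16*m + 32) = (m - 4)*(m - 2)*(m^2 - 16) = (m - 4)*(m - 2)*(m + 4)*(m - 4)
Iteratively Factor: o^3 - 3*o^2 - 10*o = (o - 5)*(o^2 + 2*o) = o*(o - 5)*(o + 2)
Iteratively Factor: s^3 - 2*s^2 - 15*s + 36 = (s - 3)*(s^2 + s - 12) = (s - 3)*(s + 4)*(s - 3)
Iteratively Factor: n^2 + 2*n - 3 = (n - 1)*(n + 3)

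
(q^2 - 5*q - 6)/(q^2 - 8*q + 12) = (q + 1)/(q - 2)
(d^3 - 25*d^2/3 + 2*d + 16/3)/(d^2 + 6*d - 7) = (3*d^2 - 22*d - 16)/(3*(d + 7))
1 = 1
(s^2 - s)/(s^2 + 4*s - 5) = s/(s + 5)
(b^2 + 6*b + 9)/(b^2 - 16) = (b^2 + 6*b + 9)/(b^2 - 16)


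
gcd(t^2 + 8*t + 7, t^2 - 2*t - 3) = t + 1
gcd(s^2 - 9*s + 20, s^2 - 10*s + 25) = s - 5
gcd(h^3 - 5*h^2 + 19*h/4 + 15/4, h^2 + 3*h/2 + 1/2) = h + 1/2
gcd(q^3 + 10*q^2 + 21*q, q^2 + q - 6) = q + 3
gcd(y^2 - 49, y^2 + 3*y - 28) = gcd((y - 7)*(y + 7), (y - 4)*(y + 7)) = y + 7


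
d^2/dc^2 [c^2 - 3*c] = 2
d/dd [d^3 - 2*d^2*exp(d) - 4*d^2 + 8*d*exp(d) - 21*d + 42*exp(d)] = -2*d^2*exp(d) + 3*d^2 + 4*d*exp(d) - 8*d + 50*exp(d) - 21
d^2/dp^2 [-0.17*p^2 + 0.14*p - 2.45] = -0.340000000000000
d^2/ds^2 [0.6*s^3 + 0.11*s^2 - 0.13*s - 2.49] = 3.6*s + 0.22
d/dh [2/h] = -2/h^2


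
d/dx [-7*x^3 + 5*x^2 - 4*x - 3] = -21*x^2 + 10*x - 4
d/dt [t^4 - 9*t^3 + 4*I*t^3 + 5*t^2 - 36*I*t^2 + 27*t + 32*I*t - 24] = 4*t^3 + t^2*(-27 + 12*I) + t*(10 - 72*I) + 27 + 32*I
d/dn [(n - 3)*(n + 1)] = 2*n - 2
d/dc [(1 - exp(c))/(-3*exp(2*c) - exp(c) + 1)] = 3*(2 - exp(c))*exp(2*c)/(9*exp(4*c) + 6*exp(3*c) - 5*exp(2*c) - 2*exp(c) + 1)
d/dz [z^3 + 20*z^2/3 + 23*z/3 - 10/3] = 3*z^2 + 40*z/3 + 23/3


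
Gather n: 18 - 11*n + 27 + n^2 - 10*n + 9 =n^2 - 21*n + 54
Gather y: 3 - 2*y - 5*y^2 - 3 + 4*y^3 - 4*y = 4*y^3 - 5*y^2 - 6*y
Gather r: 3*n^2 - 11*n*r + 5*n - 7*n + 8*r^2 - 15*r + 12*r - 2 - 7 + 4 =3*n^2 - 2*n + 8*r^2 + r*(-11*n - 3) - 5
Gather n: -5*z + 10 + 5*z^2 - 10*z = 5*z^2 - 15*z + 10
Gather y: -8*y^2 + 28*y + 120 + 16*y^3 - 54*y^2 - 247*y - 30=16*y^3 - 62*y^2 - 219*y + 90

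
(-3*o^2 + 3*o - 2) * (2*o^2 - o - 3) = -6*o^4 + 9*o^3 + 2*o^2 - 7*o + 6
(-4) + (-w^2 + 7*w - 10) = -w^2 + 7*w - 14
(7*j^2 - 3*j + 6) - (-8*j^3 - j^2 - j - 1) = 8*j^3 + 8*j^2 - 2*j + 7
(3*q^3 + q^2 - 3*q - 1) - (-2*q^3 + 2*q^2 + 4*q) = 5*q^3 - q^2 - 7*q - 1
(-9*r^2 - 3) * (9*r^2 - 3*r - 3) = -81*r^4 + 27*r^3 + 9*r + 9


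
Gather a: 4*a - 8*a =-4*a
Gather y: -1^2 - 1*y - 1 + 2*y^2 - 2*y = 2*y^2 - 3*y - 2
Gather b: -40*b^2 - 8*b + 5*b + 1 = -40*b^2 - 3*b + 1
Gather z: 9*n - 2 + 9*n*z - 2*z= 9*n + z*(9*n - 2) - 2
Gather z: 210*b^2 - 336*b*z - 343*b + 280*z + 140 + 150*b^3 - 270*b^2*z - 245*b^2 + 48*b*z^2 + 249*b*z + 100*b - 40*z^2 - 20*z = 150*b^3 - 35*b^2 - 243*b + z^2*(48*b - 40) + z*(-270*b^2 - 87*b + 260) + 140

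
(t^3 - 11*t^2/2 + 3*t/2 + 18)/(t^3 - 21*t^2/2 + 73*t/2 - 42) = (2*t + 3)/(2*t - 7)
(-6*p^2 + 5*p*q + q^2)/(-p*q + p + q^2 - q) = (6*p + q)/(q - 1)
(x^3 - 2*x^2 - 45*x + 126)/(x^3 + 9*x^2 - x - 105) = (x - 6)/(x + 5)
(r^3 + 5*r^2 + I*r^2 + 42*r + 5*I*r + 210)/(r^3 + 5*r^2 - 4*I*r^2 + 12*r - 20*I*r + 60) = (r + 7*I)/(r + 2*I)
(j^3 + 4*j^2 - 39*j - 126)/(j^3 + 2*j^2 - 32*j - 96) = (j^2 + 10*j + 21)/(j^2 + 8*j + 16)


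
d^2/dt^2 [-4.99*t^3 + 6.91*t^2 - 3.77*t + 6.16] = 13.82 - 29.94*t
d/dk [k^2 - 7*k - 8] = 2*k - 7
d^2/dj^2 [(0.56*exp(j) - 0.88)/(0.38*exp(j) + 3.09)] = (6.380232 - 0.784624*exp(j))*exp(j)/(0.054872*exp(3*j) + 1.338588*exp(2*j) + 10.884834*exp(j) + 29.503629)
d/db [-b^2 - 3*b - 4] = -2*b - 3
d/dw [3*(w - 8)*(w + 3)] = 6*w - 15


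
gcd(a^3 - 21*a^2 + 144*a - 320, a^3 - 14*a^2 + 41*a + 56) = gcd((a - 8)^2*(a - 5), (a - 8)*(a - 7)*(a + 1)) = a - 8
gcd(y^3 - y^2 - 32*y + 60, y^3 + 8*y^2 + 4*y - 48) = y^2 + 4*y - 12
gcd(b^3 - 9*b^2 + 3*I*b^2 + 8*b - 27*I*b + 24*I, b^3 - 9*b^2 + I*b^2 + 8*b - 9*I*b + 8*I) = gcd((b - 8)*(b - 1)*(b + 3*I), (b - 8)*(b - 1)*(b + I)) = b^2 - 9*b + 8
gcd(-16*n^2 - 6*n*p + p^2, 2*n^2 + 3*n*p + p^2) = 2*n + p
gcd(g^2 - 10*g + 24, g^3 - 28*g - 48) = g - 6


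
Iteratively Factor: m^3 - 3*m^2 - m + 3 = (m - 1)*(m^2 - 2*m - 3) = (m - 1)*(m + 1)*(m - 3)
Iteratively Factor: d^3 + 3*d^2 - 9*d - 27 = (d + 3)*(d^2 - 9) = (d - 3)*(d + 3)*(d + 3)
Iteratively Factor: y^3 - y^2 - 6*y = (y + 2)*(y^2 - 3*y) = y*(y + 2)*(y - 3)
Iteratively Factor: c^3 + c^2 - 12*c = (c + 4)*(c^2 - 3*c) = c*(c + 4)*(c - 3)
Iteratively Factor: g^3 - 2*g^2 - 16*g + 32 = (g - 2)*(g^2 - 16) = (g - 2)*(g + 4)*(g - 4)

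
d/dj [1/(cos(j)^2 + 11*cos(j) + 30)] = (2*cos(j) + 11)*sin(j)/(cos(j)^2 + 11*cos(j) + 30)^2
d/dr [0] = 0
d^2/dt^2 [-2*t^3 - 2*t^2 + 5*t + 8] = -12*t - 4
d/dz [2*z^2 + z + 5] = 4*z + 1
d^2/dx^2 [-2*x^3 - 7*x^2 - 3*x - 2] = -12*x - 14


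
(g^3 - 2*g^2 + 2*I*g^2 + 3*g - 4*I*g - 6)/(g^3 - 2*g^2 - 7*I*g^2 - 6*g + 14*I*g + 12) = (g + 3*I)/(g - 6*I)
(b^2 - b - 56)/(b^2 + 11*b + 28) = (b - 8)/(b + 4)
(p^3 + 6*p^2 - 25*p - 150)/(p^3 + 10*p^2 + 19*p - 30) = (p - 5)/(p - 1)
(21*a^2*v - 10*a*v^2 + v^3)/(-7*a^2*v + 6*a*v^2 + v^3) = (21*a^2 - 10*a*v + v^2)/(-7*a^2 + 6*a*v + v^2)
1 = 1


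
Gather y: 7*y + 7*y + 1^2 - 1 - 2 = 14*y - 2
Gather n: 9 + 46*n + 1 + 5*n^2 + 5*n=5*n^2 + 51*n + 10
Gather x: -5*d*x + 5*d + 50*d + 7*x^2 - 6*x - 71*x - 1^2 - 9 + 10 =55*d + 7*x^2 + x*(-5*d - 77)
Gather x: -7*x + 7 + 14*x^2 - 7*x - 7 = 14*x^2 - 14*x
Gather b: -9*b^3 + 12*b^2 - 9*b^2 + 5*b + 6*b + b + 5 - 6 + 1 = -9*b^3 + 3*b^2 + 12*b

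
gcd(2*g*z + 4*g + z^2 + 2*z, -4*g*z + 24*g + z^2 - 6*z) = 1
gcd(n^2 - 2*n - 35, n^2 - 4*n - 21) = n - 7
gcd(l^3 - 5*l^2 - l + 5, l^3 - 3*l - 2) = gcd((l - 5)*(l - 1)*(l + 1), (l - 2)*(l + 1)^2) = l + 1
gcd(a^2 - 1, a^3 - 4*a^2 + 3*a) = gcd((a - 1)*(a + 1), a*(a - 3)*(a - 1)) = a - 1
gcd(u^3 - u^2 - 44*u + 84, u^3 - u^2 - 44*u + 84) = u^3 - u^2 - 44*u + 84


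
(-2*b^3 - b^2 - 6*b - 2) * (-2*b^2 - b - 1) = 4*b^5 + 4*b^4 + 15*b^3 + 11*b^2 + 8*b + 2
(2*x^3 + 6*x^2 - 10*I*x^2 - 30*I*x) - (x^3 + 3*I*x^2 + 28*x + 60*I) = x^3 + 6*x^2 - 13*I*x^2 - 28*x - 30*I*x - 60*I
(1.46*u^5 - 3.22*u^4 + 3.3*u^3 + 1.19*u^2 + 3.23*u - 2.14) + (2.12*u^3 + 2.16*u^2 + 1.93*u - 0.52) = 1.46*u^5 - 3.22*u^4 + 5.42*u^3 + 3.35*u^2 + 5.16*u - 2.66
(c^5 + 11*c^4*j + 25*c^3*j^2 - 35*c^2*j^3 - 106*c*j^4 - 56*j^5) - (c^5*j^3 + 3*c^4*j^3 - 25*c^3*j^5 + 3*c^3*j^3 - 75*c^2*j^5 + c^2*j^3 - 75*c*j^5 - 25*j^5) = -c^5*j^3 + c^5 - 3*c^4*j^3 + 11*c^4*j + 25*c^3*j^5 - 3*c^3*j^3 + 25*c^3*j^2 + 75*c^2*j^5 - 36*c^2*j^3 + 75*c*j^5 - 106*c*j^4 - 31*j^5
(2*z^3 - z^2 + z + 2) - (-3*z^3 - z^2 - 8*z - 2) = 5*z^3 + 9*z + 4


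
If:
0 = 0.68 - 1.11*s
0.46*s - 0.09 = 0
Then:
No Solution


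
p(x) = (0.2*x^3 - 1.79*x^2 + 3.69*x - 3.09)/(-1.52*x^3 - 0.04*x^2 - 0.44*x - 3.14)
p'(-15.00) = -0.01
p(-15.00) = -0.22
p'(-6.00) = -0.06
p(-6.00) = -0.41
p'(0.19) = -1.08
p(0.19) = 0.76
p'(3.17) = -0.02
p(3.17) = 0.06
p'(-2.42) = -1.02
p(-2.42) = -1.32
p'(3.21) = -0.02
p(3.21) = 0.06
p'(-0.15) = -1.59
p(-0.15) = 1.20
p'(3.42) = -0.02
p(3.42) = 0.05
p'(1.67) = -0.05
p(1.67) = 0.09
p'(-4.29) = -0.15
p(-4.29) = -0.57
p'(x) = (0.6*x^2 - 3.58*x + 3.69)/(-1.52*x^3 - 0.04*x^2 - 0.44*x - 3.14) + (4.56*x^2 + 0.08*x + 0.44)*(0.2*x^3 - 1.79*x^2 + 3.69*x - 3.09)/(-1.52*x^3 - 0.04*x^2 - 0.44*x - 3.14)^2 = (-2.7288*x^4 + 11.0416*x^3 - 15.0392*x^2 + 10.994*x - 12.9462)/(2.3104*x^6 + 0.1216*x^5 + 1.3392*x^4 + 9.5808*x^3 + 0.4448*x^2 + 2.7632*x + 9.8596)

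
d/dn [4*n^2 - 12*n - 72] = 8*n - 12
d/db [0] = 0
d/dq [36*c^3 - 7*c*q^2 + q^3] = q*(-14*c + 3*q)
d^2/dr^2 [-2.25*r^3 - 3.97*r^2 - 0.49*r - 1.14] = -13.5*r - 7.94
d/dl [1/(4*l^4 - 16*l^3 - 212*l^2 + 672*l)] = (-l^3 + 3*l^2 + 53*l/2 - 42)/(l^2*(l^3 - 4*l^2 - 53*l + 168)^2)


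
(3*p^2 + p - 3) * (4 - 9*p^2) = -27*p^4 - 9*p^3 + 39*p^2 + 4*p - 12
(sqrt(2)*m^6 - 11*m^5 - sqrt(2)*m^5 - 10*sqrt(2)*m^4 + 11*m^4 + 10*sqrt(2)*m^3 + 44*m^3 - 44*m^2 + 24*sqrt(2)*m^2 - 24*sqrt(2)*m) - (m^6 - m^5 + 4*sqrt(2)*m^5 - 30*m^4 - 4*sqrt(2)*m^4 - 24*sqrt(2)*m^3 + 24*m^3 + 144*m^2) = -m^6 + sqrt(2)*m^6 - 10*m^5 - 5*sqrt(2)*m^5 - 6*sqrt(2)*m^4 + 41*m^4 + 20*m^3 + 34*sqrt(2)*m^3 - 188*m^2 + 24*sqrt(2)*m^2 - 24*sqrt(2)*m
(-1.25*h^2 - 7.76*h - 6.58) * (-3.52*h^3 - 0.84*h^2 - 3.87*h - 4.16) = 4.4*h^5 + 28.3652*h^4 + 34.5175*h^3 + 40.7584*h^2 + 57.7462*h + 27.3728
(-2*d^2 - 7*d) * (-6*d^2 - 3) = 12*d^4 + 42*d^3 + 6*d^2 + 21*d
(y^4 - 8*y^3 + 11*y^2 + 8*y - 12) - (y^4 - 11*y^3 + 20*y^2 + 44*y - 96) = 3*y^3 - 9*y^2 - 36*y + 84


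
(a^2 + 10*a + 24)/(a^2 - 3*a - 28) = (a + 6)/(a - 7)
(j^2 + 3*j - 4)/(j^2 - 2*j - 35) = (-j^2 - 3*j + 4)/(-j^2 + 2*j + 35)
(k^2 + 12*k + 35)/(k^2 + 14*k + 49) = (k + 5)/(k + 7)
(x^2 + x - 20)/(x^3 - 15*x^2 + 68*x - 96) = (x + 5)/(x^2 - 11*x + 24)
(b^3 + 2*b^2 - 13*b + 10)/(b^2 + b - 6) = (b^2 + 4*b - 5)/(b + 3)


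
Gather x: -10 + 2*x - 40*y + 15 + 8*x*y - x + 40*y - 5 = x*(8*y + 1)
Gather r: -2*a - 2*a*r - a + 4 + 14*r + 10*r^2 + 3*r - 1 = -3*a + 10*r^2 + r*(17 - 2*a) + 3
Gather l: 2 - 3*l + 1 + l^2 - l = l^2 - 4*l + 3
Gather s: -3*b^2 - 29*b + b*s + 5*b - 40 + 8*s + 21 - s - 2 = -3*b^2 - 24*b + s*(b + 7) - 21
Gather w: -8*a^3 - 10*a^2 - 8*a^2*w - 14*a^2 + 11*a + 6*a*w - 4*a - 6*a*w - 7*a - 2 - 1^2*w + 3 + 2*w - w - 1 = -8*a^3 - 8*a^2*w - 24*a^2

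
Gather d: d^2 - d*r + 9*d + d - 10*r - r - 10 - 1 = d^2 + d*(10 - r) - 11*r - 11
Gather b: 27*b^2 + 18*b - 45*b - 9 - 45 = 27*b^2 - 27*b - 54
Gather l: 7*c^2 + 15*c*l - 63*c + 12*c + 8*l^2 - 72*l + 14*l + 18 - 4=7*c^2 - 51*c + 8*l^2 + l*(15*c - 58) + 14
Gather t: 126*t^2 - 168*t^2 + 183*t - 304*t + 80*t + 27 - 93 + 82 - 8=-42*t^2 - 41*t + 8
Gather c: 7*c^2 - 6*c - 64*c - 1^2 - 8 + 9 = 7*c^2 - 70*c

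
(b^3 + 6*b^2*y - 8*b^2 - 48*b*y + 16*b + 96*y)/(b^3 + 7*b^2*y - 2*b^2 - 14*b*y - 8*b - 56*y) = (b^2 + 6*b*y - 4*b - 24*y)/(b^2 + 7*b*y + 2*b + 14*y)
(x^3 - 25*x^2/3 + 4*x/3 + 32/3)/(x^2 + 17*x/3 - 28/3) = (x^2 - 7*x - 8)/(x + 7)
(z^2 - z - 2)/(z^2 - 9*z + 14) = (z + 1)/(z - 7)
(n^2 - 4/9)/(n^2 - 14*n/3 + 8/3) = (n + 2/3)/(n - 4)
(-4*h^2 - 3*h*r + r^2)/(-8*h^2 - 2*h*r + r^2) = (h + r)/(2*h + r)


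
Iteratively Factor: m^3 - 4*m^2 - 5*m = (m - 5)*(m^2 + m) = m*(m - 5)*(m + 1)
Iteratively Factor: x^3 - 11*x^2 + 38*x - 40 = (x - 4)*(x^2 - 7*x + 10) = (x - 5)*(x - 4)*(x - 2)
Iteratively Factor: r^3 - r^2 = (r)*(r^2 - r) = r*(r - 1)*(r)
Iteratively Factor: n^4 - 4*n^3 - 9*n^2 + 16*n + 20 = (n - 5)*(n^3 + n^2 - 4*n - 4) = (n - 5)*(n + 1)*(n^2 - 4) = (n - 5)*(n + 1)*(n + 2)*(n - 2)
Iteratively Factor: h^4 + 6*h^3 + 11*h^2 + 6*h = (h + 1)*(h^3 + 5*h^2 + 6*h) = h*(h + 1)*(h^2 + 5*h + 6) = h*(h + 1)*(h + 2)*(h + 3)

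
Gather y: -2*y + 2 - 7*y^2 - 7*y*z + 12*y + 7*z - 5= -7*y^2 + y*(10 - 7*z) + 7*z - 3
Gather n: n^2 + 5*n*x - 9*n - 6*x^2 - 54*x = n^2 + n*(5*x - 9) - 6*x^2 - 54*x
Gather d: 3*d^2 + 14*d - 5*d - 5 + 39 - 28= 3*d^2 + 9*d + 6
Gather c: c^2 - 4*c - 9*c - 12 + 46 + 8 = c^2 - 13*c + 42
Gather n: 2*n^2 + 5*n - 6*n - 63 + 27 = 2*n^2 - n - 36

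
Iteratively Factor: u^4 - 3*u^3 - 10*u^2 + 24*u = (u - 4)*(u^3 + u^2 - 6*u) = (u - 4)*(u - 2)*(u^2 + 3*u) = (u - 4)*(u - 2)*(u + 3)*(u)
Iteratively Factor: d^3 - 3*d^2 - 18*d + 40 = (d - 2)*(d^2 - d - 20) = (d - 5)*(d - 2)*(d + 4)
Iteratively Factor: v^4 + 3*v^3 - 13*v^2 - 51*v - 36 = (v + 3)*(v^3 - 13*v - 12) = (v - 4)*(v + 3)*(v^2 + 4*v + 3) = (v - 4)*(v + 1)*(v + 3)*(v + 3)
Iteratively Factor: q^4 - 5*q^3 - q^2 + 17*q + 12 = (q - 4)*(q^3 - q^2 - 5*q - 3) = (q - 4)*(q + 1)*(q^2 - 2*q - 3) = (q - 4)*(q - 3)*(q + 1)*(q + 1)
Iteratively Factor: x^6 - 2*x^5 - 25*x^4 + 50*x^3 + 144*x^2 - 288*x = (x + 3)*(x^5 - 5*x^4 - 10*x^3 + 80*x^2 - 96*x) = (x - 4)*(x + 3)*(x^4 - x^3 - 14*x^2 + 24*x) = (x - 4)*(x - 3)*(x + 3)*(x^3 + 2*x^2 - 8*x) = x*(x - 4)*(x - 3)*(x + 3)*(x^2 + 2*x - 8) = x*(x - 4)*(x - 3)*(x - 2)*(x + 3)*(x + 4)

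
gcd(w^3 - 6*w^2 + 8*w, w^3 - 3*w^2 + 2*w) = w^2 - 2*w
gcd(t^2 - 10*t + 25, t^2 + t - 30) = t - 5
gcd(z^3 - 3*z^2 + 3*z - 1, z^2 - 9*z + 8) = z - 1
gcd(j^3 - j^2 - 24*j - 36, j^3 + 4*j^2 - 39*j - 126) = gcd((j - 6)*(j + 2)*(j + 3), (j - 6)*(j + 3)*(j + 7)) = j^2 - 3*j - 18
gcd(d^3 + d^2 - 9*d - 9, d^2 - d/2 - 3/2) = d + 1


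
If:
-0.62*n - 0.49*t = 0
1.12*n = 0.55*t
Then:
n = 0.00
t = 0.00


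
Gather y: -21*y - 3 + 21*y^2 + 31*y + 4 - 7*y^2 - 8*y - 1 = 14*y^2 + 2*y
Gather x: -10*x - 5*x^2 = -5*x^2 - 10*x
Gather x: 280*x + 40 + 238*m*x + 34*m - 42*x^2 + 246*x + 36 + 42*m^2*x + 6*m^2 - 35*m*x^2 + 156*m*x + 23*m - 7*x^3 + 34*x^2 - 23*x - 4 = 6*m^2 + 57*m - 7*x^3 + x^2*(-35*m - 8) + x*(42*m^2 + 394*m + 503) + 72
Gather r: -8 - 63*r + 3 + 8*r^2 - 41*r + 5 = 8*r^2 - 104*r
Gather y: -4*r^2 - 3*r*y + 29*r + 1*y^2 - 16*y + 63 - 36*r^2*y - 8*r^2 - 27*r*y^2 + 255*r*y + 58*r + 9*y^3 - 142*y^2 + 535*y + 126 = -12*r^2 + 87*r + 9*y^3 + y^2*(-27*r - 141) + y*(-36*r^2 + 252*r + 519) + 189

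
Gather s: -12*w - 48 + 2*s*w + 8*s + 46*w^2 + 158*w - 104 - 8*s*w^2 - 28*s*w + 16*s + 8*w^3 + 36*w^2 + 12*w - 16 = s*(-8*w^2 - 26*w + 24) + 8*w^3 + 82*w^2 + 158*w - 168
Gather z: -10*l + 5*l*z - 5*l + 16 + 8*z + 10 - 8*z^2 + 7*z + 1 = -15*l - 8*z^2 + z*(5*l + 15) + 27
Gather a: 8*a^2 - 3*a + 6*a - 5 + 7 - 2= 8*a^2 + 3*a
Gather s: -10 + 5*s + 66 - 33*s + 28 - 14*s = 84 - 42*s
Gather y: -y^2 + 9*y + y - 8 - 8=-y^2 + 10*y - 16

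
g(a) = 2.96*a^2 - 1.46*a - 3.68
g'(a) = 5.92*a - 1.46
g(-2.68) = 21.49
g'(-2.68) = -17.33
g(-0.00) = -3.68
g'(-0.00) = -1.46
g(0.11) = -3.80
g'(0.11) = -0.81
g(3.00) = 18.58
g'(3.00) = 16.30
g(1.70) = 2.39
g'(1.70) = 8.60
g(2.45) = 10.51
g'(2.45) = 13.04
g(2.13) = 6.64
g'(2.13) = 11.15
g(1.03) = -2.04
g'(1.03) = 4.64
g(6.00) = 94.12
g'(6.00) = 34.06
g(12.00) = 405.04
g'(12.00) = 69.58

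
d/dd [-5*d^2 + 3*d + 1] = 3 - 10*d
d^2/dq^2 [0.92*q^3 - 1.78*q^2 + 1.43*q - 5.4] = 5.52*q - 3.56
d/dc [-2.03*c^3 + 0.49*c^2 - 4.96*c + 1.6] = -6.09*c^2 + 0.98*c - 4.96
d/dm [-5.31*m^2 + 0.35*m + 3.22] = 0.35 - 10.62*m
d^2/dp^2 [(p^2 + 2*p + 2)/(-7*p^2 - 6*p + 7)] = 2*(-56*p^3 - 441*p^2 - 546*p - 303)/(343*p^6 + 882*p^5 - 273*p^4 - 1548*p^3 + 273*p^2 + 882*p - 343)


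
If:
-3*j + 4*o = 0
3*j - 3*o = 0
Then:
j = 0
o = 0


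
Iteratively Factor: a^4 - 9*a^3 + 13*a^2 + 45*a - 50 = (a - 1)*(a^3 - 8*a^2 + 5*a + 50) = (a - 1)*(a + 2)*(a^2 - 10*a + 25) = (a - 5)*(a - 1)*(a + 2)*(a - 5)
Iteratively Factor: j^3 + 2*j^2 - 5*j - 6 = (j - 2)*(j^2 + 4*j + 3) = (j - 2)*(j + 1)*(j + 3)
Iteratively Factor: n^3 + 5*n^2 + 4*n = (n)*(n^2 + 5*n + 4) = n*(n + 1)*(n + 4)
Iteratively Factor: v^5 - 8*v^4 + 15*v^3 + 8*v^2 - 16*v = (v - 1)*(v^4 - 7*v^3 + 8*v^2 + 16*v) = (v - 4)*(v - 1)*(v^3 - 3*v^2 - 4*v) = (v - 4)*(v - 1)*(v + 1)*(v^2 - 4*v) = (v - 4)^2*(v - 1)*(v + 1)*(v)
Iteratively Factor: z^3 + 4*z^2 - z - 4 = (z - 1)*(z^2 + 5*z + 4) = (z - 1)*(z + 1)*(z + 4)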